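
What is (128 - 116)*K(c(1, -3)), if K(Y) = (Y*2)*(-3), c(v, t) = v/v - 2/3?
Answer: -24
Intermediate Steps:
c(v, t) = ⅓ (c(v, t) = 1 - 2*⅓ = 1 - ⅔ = ⅓)
K(Y) = -6*Y (K(Y) = (2*Y)*(-3) = -6*Y)
(128 - 116)*K(c(1, -3)) = (128 - 116)*(-6*⅓) = 12*(-2) = -24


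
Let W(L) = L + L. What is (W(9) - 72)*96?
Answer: -5184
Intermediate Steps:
W(L) = 2*L
(W(9) - 72)*96 = (2*9 - 72)*96 = (18 - 72)*96 = -54*96 = -5184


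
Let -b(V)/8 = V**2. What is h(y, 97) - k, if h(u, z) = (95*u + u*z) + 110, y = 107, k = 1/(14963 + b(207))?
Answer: 6770980167/327829 ≈ 20654.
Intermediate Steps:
b(V) = -8*V**2
k = -1/327829 (k = 1/(14963 - 8*207**2) = 1/(14963 - 8*42849) = 1/(14963 - 342792) = 1/(-327829) = -1/327829 ≈ -3.0504e-6)
h(u, z) = 110 + 95*u + u*z
h(y, 97) - k = (110 + 95*107 + 107*97) - 1*(-1/327829) = (110 + 10165 + 10379) + 1/327829 = 20654 + 1/327829 = 6770980167/327829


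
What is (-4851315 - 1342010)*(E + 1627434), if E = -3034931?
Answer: 8717086357525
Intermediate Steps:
(-4851315 - 1342010)*(E + 1627434) = (-4851315 - 1342010)*(-3034931 + 1627434) = -6193325*(-1407497) = 8717086357525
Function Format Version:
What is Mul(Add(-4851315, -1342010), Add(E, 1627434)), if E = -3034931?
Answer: 8717086357525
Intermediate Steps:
Mul(Add(-4851315, -1342010), Add(E, 1627434)) = Mul(Add(-4851315, -1342010), Add(-3034931, 1627434)) = Mul(-6193325, -1407497) = 8717086357525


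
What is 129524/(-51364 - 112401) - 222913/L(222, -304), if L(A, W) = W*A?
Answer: 27764031733/11052172320 ≈ 2.5121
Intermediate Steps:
L(A, W) = A*W
129524/(-51364 - 112401) - 222913/L(222, -304) = 129524/(-51364 - 112401) - 222913/(222*(-304)) = 129524/(-163765) - 222913/(-67488) = 129524*(-1/163765) - 222913*(-1/67488) = -129524/163765 + 222913/67488 = 27764031733/11052172320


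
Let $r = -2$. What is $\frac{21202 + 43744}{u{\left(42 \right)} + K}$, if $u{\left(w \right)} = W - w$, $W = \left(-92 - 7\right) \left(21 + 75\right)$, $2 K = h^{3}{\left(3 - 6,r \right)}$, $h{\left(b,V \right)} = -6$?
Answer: $- \frac{32473}{4827} \approx -6.7274$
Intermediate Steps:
$K = -108$ ($K = \frac{\left(-6\right)^{3}}{2} = \frac{1}{2} \left(-216\right) = -108$)
$W = -9504$ ($W = \left(-99\right) 96 = -9504$)
$u{\left(w \right)} = -9504 - w$
$\frac{21202 + 43744}{u{\left(42 \right)} + K} = \frac{21202 + 43744}{\left(-9504 - 42\right) - 108} = \frac{64946}{\left(-9504 - 42\right) - 108} = \frac{64946}{-9546 - 108} = \frac{64946}{-9654} = 64946 \left(- \frac{1}{9654}\right) = - \frac{32473}{4827}$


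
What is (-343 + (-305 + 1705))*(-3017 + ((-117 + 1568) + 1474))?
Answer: -97244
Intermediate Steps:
(-343 + (-305 + 1705))*(-3017 + ((-117 + 1568) + 1474)) = (-343 + 1400)*(-3017 + (1451 + 1474)) = 1057*(-3017 + 2925) = 1057*(-92) = -97244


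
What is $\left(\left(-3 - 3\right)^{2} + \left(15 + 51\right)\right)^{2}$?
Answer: $10404$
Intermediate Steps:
$\left(\left(-3 - 3\right)^{2} + \left(15 + 51\right)\right)^{2} = \left(\left(-6\right)^{2} + 66\right)^{2} = \left(36 + 66\right)^{2} = 102^{2} = 10404$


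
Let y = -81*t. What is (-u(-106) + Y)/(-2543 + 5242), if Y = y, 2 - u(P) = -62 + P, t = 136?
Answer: -11186/2699 ≈ -4.1445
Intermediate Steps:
u(P) = 64 - P (u(P) = 2 - (-62 + P) = 2 + (62 - P) = 64 - P)
y = -11016 (y = -81*136 = -11016)
Y = -11016
(-u(-106) + Y)/(-2543 + 5242) = (-(64 - 1*(-106)) - 11016)/(-2543 + 5242) = (-(64 + 106) - 11016)/2699 = (-1*170 - 11016)*(1/2699) = (-170 - 11016)*(1/2699) = -11186*1/2699 = -11186/2699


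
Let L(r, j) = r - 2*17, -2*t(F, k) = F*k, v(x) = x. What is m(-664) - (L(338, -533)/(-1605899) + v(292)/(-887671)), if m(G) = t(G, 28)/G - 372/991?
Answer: -1068793838137198/74351599025681 ≈ -14.375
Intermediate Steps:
t(F, k) = -F*k/2
L(r, j) = -34 + r (L(r, j) = r - 34 = -34 + r)
m(G) = -14246/991 (m(G) = (-1/2*G*28)/G - 372/991 = (-14*G)/G - 372*1/991 = -14 - 372/991 = -14246/991)
m(-664) - (L(338, -533)/(-1605899) + v(292)/(-887671)) = -14246/991 - ((-34 + 338)/(-1605899) + 292/(-887671)) = -14246/991 - (304*(-1/1605899) + 292*(-1/887671)) = -14246/991 - (-16/84521 - 292/887671) = -14246/991 - 1*(-38882868/75026840591) = -14246/991 + 38882868/75026840591 = -1068793838137198/74351599025681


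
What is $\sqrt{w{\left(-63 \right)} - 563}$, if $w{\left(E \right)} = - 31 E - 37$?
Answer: $\sqrt{1353} \approx 36.783$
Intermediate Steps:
$w{\left(E \right)} = -37 - 31 E$
$\sqrt{w{\left(-63 \right)} - 563} = \sqrt{\left(-37 - -1953\right) - 563} = \sqrt{\left(-37 + 1953\right) - 563} = \sqrt{1916 - 563} = \sqrt{1353}$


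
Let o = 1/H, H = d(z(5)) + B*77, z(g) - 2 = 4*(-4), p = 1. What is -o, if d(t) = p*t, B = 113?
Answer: -1/8687 ≈ -0.00011511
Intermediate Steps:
z(g) = -14 (z(g) = 2 + 4*(-4) = 2 - 16 = -14)
d(t) = t (d(t) = 1*t = t)
H = 8687 (H = -14 + 113*77 = -14 + 8701 = 8687)
o = 1/8687 ≈ 0.00011511
-o = -1*1/8687 = -1/8687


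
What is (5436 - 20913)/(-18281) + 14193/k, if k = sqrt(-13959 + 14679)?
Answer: 15477/18281 + 4731*sqrt(5)/20 ≈ 529.79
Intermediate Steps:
k = 12*sqrt(5) (k = sqrt(720) = 12*sqrt(5) ≈ 26.833)
(5436 - 20913)/(-18281) + 14193/k = (5436 - 20913)/(-18281) + 14193/((12*sqrt(5))) = -15477*(-1/18281) + 14193*(sqrt(5)/60) = 15477/18281 + 4731*sqrt(5)/20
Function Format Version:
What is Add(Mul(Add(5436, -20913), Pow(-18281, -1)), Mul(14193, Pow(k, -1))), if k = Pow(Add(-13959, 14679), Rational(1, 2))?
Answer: Add(Rational(15477, 18281), Mul(Rational(4731, 20), Pow(5, Rational(1, 2)))) ≈ 529.79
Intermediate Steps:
k = Mul(12, Pow(5, Rational(1, 2))) (k = Pow(720, Rational(1, 2)) = Mul(12, Pow(5, Rational(1, 2))) ≈ 26.833)
Add(Mul(Add(5436, -20913), Pow(-18281, -1)), Mul(14193, Pow(k, -1))) = Add(Mul(Add(5436, -20913), Pow(-18281, -1)), Mul(14193, Pow(Mul(12, Pow(5, Rational(1, 2))), -1))) = Add(Mul(-15477, Rational(-1, 18281)), Mul(14193, Mul(Rational(1, 60), Pow(5, Rational(1, 2))))) = Add(Rational(15477, 18281), Mul(Rational(4731, 20), Pow(5, Rational(1, 2))))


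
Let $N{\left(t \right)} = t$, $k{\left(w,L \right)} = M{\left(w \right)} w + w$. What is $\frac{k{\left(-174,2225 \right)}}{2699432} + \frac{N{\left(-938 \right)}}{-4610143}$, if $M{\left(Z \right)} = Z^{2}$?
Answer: $- \frac{12142307032549}{6222383769388} \approx -1.9514$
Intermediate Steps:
$k{\left(w,L \right)} = w + w^{3}$ ($k{\left(w,L \right)} = w^{2} w + w = w^{3} + w = w + w^{3}$)
$\frac{k{\left(-174,2225 \right)}}{2699432} + \frac{N{\left(-938 \right)}}{-4610143} = \frac{-174 + \left(-174\right)^{3}}{2699432} - \frac{938}{-4610143} = \left(-174 - 5268024\right) \frac{1}{2699432} - - \frac{938}{4610143} = \left(-5268198\right) \frac{1}{2699432} + \frac{938}{4610143} = - \frac{2634099}{1349716} + \frac{938}{4610143} = - \frac{12142307032549}{6222383769388}$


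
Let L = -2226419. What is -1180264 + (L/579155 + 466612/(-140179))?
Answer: -95820750394310541/81185368745 ≈ -1.1803e+6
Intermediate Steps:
-1180264 + (L/579155 + 466612/(-140179)) = -1180264 + (-2226419/579155 + 466612/(-140179)) = -1180264 + (-2226419*1/579155 + 466612*(-1/140179)) = -1180264 + (-2226419/579155 - 466612/140179) = -1180264 - 582337861861/81185368745 = -95820750394310541/81185368745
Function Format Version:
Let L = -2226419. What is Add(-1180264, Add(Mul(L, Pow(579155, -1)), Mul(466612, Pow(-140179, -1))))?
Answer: Rational(-95820750394310541, 81185368745) ≈ -1.1803e+6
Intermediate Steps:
Add(-1180264, Add(Mul(L, Pow(579155, -1)), Mul(466612, Pow(-140179, -1)))) = Add(-1180264, Add(Mul(-2226419, Pow(579155, -1)), Mul(466612, Pow(-140179, -1)))) = Add(-1180264, Add(Mul(-2226419, Rational(1, 579155)), Mul(466612, Rational(-1, 140179)))) = Add(-1180264, Add(Rational(-2226419, 579155), Rational(-466612, 140179))) = Add(-1180264, Rational(-582337861861, 81185368745)) = Rational(-95820750394310541, 81185368745)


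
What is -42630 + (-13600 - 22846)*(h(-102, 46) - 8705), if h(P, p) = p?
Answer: 315543284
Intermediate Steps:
-42630 + (-13600 - 22846)*(h(-102, 46) - 8705) = -42630 + (-13600 - 22846)*(46 - 8705) = -42630 - 36446*(-8659) = -42630 + 315585914 = 315543284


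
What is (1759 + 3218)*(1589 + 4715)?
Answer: 31375008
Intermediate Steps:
(1759 + 3218)*(1589 + 4715) = 4977*6304 = 31375008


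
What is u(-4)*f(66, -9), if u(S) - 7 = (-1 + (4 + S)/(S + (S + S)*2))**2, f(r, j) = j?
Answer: -72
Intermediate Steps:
u(S) = 7 + (-1 + (4 + S)/(5*S))**2 (u(S) = 7 + (-1 + (4 + S)/(S + (S + S)*2))**2 = 7 + (-1 + (4 + S)/(S + (2*S)*2))**2 = 7 + (-1 + (4 + S)/(S + 4*S))**2 = 7 + (-1 + (4 + S)/((5*S)))**2 = 7 + (-1 + (4 + S)*(1/(5*S)))**2 = 7 + (-1 + (4 + S)/(5*S))**2)
u(-4)*f(66, -9) = ((1/25)*(16 - 32*(-4) + 191*(-4)**2)/(-4)**2)*(-9) = ((1/25)*(1/16)*(16 + 128 + 191*16))*(-9) = ((1/25)*(1/16)*(16 + 128 + 3056))*(-9) = ((1/25)*(1/16)*3200)*(-9) = 8*(-9) = -72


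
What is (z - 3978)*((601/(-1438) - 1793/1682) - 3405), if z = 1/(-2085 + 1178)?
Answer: 7431960922769053/548443853 ≈ 1.3551e+7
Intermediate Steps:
z = -1/907 (z = 1/(-907) = -1/907 ≈ -0.0011025)
(z - 3978)*((601/(-1438) - 1793/1682) - 3405) = (-1/907 - 3978)*((601/(-1438) - 1793/1682) - 3405) = -3608047*((601*(-1/1438) - 1793*1/1682) - 3405)/907 = -3608047*((-601/1438 - 1793/1682) - 3405)/907 = -3608047*(-897304/604679 - 3405)/907 = -3608047/907*(-2059829299/604679) = 7431960922769053/548443853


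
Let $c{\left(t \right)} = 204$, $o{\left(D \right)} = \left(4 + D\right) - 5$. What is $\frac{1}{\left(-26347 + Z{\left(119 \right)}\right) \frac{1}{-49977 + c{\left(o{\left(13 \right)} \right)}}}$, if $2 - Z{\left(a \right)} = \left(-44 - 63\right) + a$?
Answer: $\frac{49773}{26357} \approx 1.8884$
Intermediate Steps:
$o{\left(D \right)} = -1 + D$
$Z{\left(a \right)} = 109 - a$ ($Z{\left(a \right)} = 2 - \left(\left(-44 - 63\right) + a\right) = 2 - \left(-107 + a\right) = 109 - a$)
$\frac{1}{\left(-26347 + Z{\left(119 \right)}\right) \frac{1}{-49977 + c{\left(o{\left(13 \right)} \right)}}} = \frac{1}{\left(-26347 + \left(109 - 119\right)\right) \frac{1}{-49977 + 204}} = \frac{1}{\left(-26347 + \left(109 - 119\right)\right) \frac{1}{-49773}} = \frac{1}{\left(-26347 - 10\right) \left(- \frac{1}{49773}\right)} = \frac{1}{\left(-26357\right) \left(- \frac{1}{49773}\right)} = \frac{1}{\frac{26357}{49773}} = \frac{49773}{26357}$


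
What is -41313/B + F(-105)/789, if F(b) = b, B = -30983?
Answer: 9780914/8148529 ≈ 1.2003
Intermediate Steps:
-41313/B + F(-105)/789 = -41313/(-30983) - 105/789 = -41313*(-1/30983) - 105*1/789 = 41313/30983 - 35/263 = 9780914/8148529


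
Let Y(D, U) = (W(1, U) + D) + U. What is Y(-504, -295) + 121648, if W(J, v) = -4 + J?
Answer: 120846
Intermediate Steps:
Y(D, U) = -3 + D + U (Y(D, U) = ((-4 + 1) + D) + U = (-3 + D) + U = -3 + D + U)
Y(-504, -295) + 121648 = (-3 - 504 - 295) + 121648 = -802 + 121648 = 120846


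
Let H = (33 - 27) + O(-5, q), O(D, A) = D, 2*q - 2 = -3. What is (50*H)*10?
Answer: 500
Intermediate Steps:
q = -½ (q = 1 + (½)*(-3) = 1 - 3/2 = -½ ≈ -0.50000)
H = 1 (H = (33 - 27) - 5 = 6 - 5 = 1)
(50*H)*10 = (50*1)*10 = 50*10 = 500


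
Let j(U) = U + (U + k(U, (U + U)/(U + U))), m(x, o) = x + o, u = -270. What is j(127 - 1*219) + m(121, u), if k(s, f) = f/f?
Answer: -332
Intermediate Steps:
k(s, f) = 1
m(x, o) = o + x
j(U) = 1 + 2*U (j(U) = U + (U + 1) = U + (1 + U) = 1 + 2*U)
j(127 - 1*219) + m(121, u) = (1 + 2*(127 - 1*219)) + (-270 + 121) = (1 + 2*(127 - 219)) - 149 = (1 + 2*(-92)) - 149 = (1 - 184) - 149 = -183 - 149 = -332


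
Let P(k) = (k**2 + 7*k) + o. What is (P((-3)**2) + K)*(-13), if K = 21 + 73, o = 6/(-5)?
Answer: -15392/5 ≈ -3078.4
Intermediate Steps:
o = -6/5 (o = 6*(-1/5) = -6/5 ≈ -1.2000)
P(k) = -6/5 + k**2 + 7*k (P(k) = (k**2 + 7*k) - 6/5 = -6/5 + k**2 + 7*k)
K = 94
(P((-3)**2) + K)*(-13) = ((-6/5 + ((-3)**2)**2 + 7*(-3)**2) + 94)*(-13) = ((-6/5 + 9**2 + 7*9) + 94)*(-13) = ((-6/5 + 81 + 63) + 94)*(-13) = (714/5 + 94)*(-13) = (1184/5)*(-13) = -15392/5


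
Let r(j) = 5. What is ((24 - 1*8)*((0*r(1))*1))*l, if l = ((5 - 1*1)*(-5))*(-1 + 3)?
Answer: 0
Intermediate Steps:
l = -40 (l = ((5 - 1)*(-5))*2 = (4*(-5))*2 = -20*2 = -40)
((24 - 1*8)*((0*r(1))*1))*l = ((24 - 1*8)*((0*5)*1))*(-40) = ((24 - 8)*(0*1))*(-40) = (16*0)*(-40) = 0*(-40) = 0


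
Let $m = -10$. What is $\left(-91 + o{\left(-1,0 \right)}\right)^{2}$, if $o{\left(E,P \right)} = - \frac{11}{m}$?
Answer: $\frac{808201}{100} \approx 8082.0$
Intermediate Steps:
$o{\left(E,P \right)} = \frac{11}{10}$ ($o{\left(E,P \right)} = - \frac{11}{-10} = \left(-11\right) \left(- \frac{1}{10}\right) = \frac{11}{10}$)
$\left(-91 + o{\left(-1,0 \right)}\right)^{2} = \left(-91 + \frac{11}{10}\right)^{2} = \left(- \frac{899}{10}\right)^{2} = \frac{808201}{100}$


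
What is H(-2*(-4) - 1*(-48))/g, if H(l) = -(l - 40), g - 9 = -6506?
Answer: 16/6497 ≈ 0.0024627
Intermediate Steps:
g = -6497 (g = 9 - 6506 = -6497)
H(l) = 40 - l (H(l) = -(-40 + l) = 40 - l)
H(-2*(-4) - 1*(-48))/g = (40 - (-2*(-4) - 1*(-48)))/(-6497) = (40 - (8 + 48))*(-1/6497) = (40 - 1*56)*(-1/6497) = (40 - 56)*(-1/6497) = -16*(-1/6497) = 16/6497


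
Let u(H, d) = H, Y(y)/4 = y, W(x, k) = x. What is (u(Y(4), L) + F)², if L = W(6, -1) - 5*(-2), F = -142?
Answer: 15876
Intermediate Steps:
Y(y) = 4*y
L = 16 (L = 6 - 5*(-2) = 6 + 10 = 16)
(u(Y(4), L) + F)² = (4*4 - 142)² = (16 - 142)² = (-126)² = 15876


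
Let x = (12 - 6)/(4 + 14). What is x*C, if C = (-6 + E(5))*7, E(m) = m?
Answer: -7/3 ≈ -2.3333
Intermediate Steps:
x = ⅓ (x = 6/18 = 6*(1/18) = ⅓ ≈ 0.33333)
C = -7 (C = (-6 + 5)*7 = -1*7 = -7)
x*C = (⅓)*(-7) = -7/3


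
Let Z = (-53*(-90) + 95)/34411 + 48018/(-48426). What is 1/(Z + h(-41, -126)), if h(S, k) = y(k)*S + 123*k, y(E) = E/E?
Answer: -277731181/4315900947377 ≈ -6.4351e-5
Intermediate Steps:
y(E) = 1
Z = -236125818/277731181 (Z = (4770 + 95)*(1/34411) + 48018*(-1/48426) = 4865*(1/34411) - 8003/8071 = 4865/34411 - 8003/8071 = -236125818/277731181 ≈ -0.85020)
h(S, k) = S + 123*k (h(S, k) = 1*S + 123*k = S + 123*k)
1/(Z + h(-41, -126)) = 1/(-236125818/277731181 + (-41 + 123*(-126))) = 1/(-236125818/277731181 + (-41 - 15498)) = 1/(-236125818/277731181 - 15539) = 1/(-4315900947377/277731181) = -277731181/4315900947377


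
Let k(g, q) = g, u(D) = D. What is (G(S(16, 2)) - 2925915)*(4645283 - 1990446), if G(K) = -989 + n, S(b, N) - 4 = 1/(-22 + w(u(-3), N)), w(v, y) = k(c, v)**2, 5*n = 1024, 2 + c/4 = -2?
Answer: -38849546620152/5 ≈ -7.7699e+12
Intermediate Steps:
c = -16 (c = -8 + 4*(-2) = -8 - 8 = -16)
n = 1024/5 (n = (1/5)*1024 = 1024/5 ≈ 204.80)
w(v, y) = 256 (w(v, y) = (-16)**2 = 256)
S(b, N) = 937/234 (S(b, N) = 4 + 1/(-22 + 256) = 4 + 1/234 = 937/234)
G(K) = -3921/5 (G(K) = -989 + 1024/5 = -3921/5)
(G(S(16, 2)) - 2925915)*(4645283 - 1990446) = (-3921/5 - 2925915)*(4645283 - 1990446) = -14633496/5*2654837 = -38849546620152/5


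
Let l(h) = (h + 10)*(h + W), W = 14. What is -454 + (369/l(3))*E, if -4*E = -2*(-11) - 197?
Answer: -336761/884 ≈ -380.95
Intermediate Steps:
E = 175/4 (E = -(-2*(-11) - 197)/4 = -(22 - 197)/4 = -¼*(-175) = 175/4 ≈ 43.750)
l(h) = (10 + h)*(14 + h) (l(h) = (h + 10)*(h + 14) = (10 + h)*(14 + h))
-454 + (369/l(3))*E = -454 + (369/(140 + 3² + 24*3))*(175/4) = -454 + (369/(140 + 9 + 72))*(175/4) = -454 + (369/221)*(175/4) = -454 + 64575/884 = -336761/884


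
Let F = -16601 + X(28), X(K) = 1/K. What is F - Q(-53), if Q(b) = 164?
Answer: -469419/28 ≈ -16765.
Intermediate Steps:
F = -464827/28 (F = -16601 + 1/28 = -464827/28 ≈ -16601.)
F - Q(-53) = -464827/28 - 1*164 = -464827/28 - 164 = -469419/28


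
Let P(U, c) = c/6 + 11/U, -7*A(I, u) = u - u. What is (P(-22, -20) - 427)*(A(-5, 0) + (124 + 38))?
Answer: -69795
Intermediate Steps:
A(I, u) = 0 (A(I, u) = -(u - u)/7 = -⅐*0 = 0)
P(U, c) = 11/U + c/6 (P(U, c) = c*(⅙) + 11/U = c/6 + 11/U = 11/U + c/6)
(P(-22, -20) - 427)*(A(-5, 0) + (124 + 38)) = ((11/(-22) + (⅙)*(-20)) - 427)*(0 + (124 + 38)) = ((11*(-1/22) - 10/3) - 427)*(0 + 162) = ((-½ - 10/3) - 427)*162 = (-23/6 - 427)*162 = -2585/6*162 = -69795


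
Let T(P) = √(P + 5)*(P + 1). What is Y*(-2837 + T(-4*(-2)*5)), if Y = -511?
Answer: 1449707 - 62853*√5 ≈ 1.3092e+6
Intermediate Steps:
T(P) = √(5 + P)*(1 + P)
Y*(-2837 + T(-4*(-2)*5)) = -511*(-2837 + √(5 - 4*(-2)*5)*(1 - 4*(-2)*5)) = -511*(-2837 + √(5 + 8*5)*(1 + 8*5)) = -511*(-2837 + √(5 + 40)*(1 + 40)) = -511*(-2837 + √45*41) = -511*(-2837 + (3*√5)*41) = -511*(-2837 + 123*√5) = 1449707 - 62853*√5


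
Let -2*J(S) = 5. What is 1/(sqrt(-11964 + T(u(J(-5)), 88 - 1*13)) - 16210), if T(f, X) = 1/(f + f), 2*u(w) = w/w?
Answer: -16210/262776063 - I*sqrt(11963)/262776063 ≈ -6.1688e-5 - 4.1623e-7*I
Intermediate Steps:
J(S) = -5/2 (J(S) = -1/2*5 = -5/2)
u(w) = 1/2 (u(w) = (w/w)/2 = (1/2)*1 = 1/2)
T(f, X) = 1/(2*f)
1/(sqrt(-11964 + T(u(J(-5)), 88 - 1*13)) - 16210) = 1/(sqrt(-11964 + 1/(2*(1/2))) - 16210) = 1/(sqrt(-11964 + (1/2)*2) - 16210) = 1/(sqrt(-11964 + 1) - 16210) = 1/(sqrt(-11963) - 16210) = 1/(I*sqrt(11963) - 16210) = 1/(-16210 + I*sqrt(11963))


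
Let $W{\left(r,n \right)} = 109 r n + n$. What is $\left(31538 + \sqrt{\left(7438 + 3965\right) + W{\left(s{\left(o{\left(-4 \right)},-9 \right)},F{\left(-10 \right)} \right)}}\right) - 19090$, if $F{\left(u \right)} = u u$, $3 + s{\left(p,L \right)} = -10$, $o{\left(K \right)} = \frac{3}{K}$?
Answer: $12448 + i \sqrt{130197} \approx 12448.0 + 360.83 i$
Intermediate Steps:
$s{\left(p,L \right)} = -13$ ($s{\left(p,L \right)} = -3 - 10 = -13$)
$F{\left(u \right)} = u^{2}$
$W{\left(r,n \right)} = n + 109 n r$ ($W{\left(r,n \right)} = 109 n r + n = n + 109 n r$)
$\left(31538 + \sqrt{\left(7438 + 3965\right) + W{\left(s{\left(o{\left(-4 \right)},-9 \right)},F{\left(-10 \right)} \right)}}\right) - 19090 = \left(31538 + \sqrt{\left(7438 + 3965\right) + \left(-10\right)^{2} \left(1 + 109 \left(-13\right)\right)}\right) - 19090 = \left(31538 + \sqrt{11403 + 100 \left(1 - 1417\right)}\right) - 19090 = \left(31538 + \sqrt{11403 + 100 \left(-1416\right)}\right) - 19090 = \left(31538 + \sqrt{11403 - 141600}\right) - 19090 = \left(31538 + \sqrt{-130197}\right) - 19090 = \left(31538 + i \sqrt{130197}\right) - 19090 = 12448 + i \sqrt{130197}$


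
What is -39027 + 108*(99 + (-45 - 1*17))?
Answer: -35031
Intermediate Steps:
-39027 + 108*(99 + (-45 - 1*17)) = -39027 + 108*(99 + (-45 - 17)) = -39027 + 108*(99 - 62) = -39027 + 108*37 = -39027 + 3996 = -35031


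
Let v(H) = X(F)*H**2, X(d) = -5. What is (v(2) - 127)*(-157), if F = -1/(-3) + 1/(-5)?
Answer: 23079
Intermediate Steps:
F = 2/15 (F = -1*(-1/3) + 1*(-1/5) = 1/3 - 1/5 = 2/15 ≈ 0.13333)
v(H) = -5*H**2
(v(2) - 127)*(-157) = (-5*2**2 - 127)*(-157) = (-5*4 - 127)*(-157) = (-20 - 127)*(-157) = -147*(-157) = 23079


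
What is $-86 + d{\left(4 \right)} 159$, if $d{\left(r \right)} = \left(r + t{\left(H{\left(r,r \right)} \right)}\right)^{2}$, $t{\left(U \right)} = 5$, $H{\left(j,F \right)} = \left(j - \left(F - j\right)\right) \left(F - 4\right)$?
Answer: $12793$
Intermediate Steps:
$H{\left(j,F \right)} = \left(-4 + F\right) \left(- F + 2 j\right)$ ($H{\left(j,F \right)} = \left(- F + 2 j\right) \left(-4 + F\right) = \left(-4 + F\right) \left(- F + 2 j\right)$)
$d{\left(r \right)} = \left(5 + r\right)^{2}$ ($d{\left(r \right)} = \left(r + 5\right)^{2} = \left(5 + r\right)^{2}$)
$-86 + d{\left(4 \right)} 159 = -86 + \left(5 + 4\right)^{2} \cdot 159 = -86 + 9^{2} \cdot 159 = -86 + 81 \cdot 159 = -86 + 12879 = 12793$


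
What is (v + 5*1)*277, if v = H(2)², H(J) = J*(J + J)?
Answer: 19113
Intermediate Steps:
H(J) = 2*J² (H(J) = J*(2*J) = 2*J²)
v = 64 (v = (2*2²)² = (2*4)² = 8² = 64)
(v + 5*1)*277 = (64 + 5*1)*277 = (64 + 5)*277 = 69*277 = 19113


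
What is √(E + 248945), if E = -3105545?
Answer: 690*I*√6 ≈ 1690.1*I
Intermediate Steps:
√(E + 248945) = √(-3105545 + 248945) = √(-2856600) = 690*I*√6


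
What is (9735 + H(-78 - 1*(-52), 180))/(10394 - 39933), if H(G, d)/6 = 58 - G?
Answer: -10239/29539 ≈ -0.34663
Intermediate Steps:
H(G, d) = 348 - 6*G (H(G, d) = 6*(58 - G) = 348 - 6*G)
(9735 + H(-78 - 1*(-52), 180))/(10394 - 39933) = (9735 + (348 - 6*(-78 - 1*(-52))))/(10394 - 39933) = (9735 + (348 - 6*(-78 + 52)))/(-29539) = (9735 + (348 - 6*(-26)))*(-1/29539) = (9735 + (348 + 156))*(-1/29539) = (9735 + 504)*(-1/29539) = 10239*(-1/29539) = -10239/29539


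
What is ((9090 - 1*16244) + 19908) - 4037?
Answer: 8717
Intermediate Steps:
((9090 - 1*16244) + 19908) - 4037 = ((9090 - 16244) + 19908) - 4037 = (-7154 + 19908) - 4037 = 12754 - 4037 = 8717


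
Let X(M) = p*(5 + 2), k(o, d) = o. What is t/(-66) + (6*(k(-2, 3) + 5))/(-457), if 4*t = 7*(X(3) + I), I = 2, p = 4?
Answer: -16787/20108 ≈ -0.83484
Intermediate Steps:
X(M) = 28 (X(M) = 4*(5 + 2) = 4*7 = 28)
t = 105/2 (t = (7*(28 + 2))/4 = (7*30)/4 = (¼)*210 = 105/2 ≈ 52.500)
t/(-66) + (6*(k(-2, 3) + 5))/(-457) = (105/2)/(-66) + (6*(-2 + 5))/(-457) = (105/2)*(-1/66) + (6*3)*(-1/457) = -35/44 + 18*(-1/457) = -35/44 - 18/457 = -16787/20108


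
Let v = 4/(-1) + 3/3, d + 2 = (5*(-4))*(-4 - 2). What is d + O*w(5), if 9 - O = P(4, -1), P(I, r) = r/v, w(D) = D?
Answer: 484/3 ≈ 161.33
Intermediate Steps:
d = 118 (d = -2 + (5*(-4))*(-4 - 2) = -2 - 20*(-6) = -2 + 120 = 118)
v = -3 (v = 4*(-1) + 3*(⅓) = -4 + 1 = -3)
P(I, r) = -r/3 (P(I, r) = r/(-3) = r*(-⅓) = -r/3)
O = 26/3 (O = 9 - (-1)*(-1)/3 = 9 - 1*⅓ = 9 - ⅓ = 26/3 ≈ 8.6667)
d + O*w(5) = 118 + (26/3)*5 = 118 + 130/3 = 484/3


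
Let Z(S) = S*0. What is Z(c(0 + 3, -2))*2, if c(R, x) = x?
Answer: 0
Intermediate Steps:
Z(S) = 0
Z(c(0 + 3, -2))*2 = 0*2 = 0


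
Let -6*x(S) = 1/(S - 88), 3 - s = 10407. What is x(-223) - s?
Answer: 19413865/1866 ≈ 10404.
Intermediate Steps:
s = -10404 (s = 3 - 1*10407 = 3 - 10407 = -10404)
x(S) = -1/(6*(-88 + S)) (x(S) = -1/(6*(S - 88)) = -1/(6*(-88 + S)))
x(-223) - s = -1/(-528 + 6*(-223)) - 1*(-10404) = -1/(-528 - 1338) + 10404 = -1/(-1866) + 10404 = -1*(-1/1866) + 10404 = 1/1866 + 10404 = 19413865/1866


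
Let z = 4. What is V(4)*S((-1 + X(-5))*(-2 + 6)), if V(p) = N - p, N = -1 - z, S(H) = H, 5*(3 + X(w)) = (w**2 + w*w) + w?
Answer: -180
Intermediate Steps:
X(w) = -3 + w/5 + 2*w**2/5 (X(w) = -3 + ((w**2 + w*w) + w)/5 = -3 + ((w**2 + w**2) + w)/5 = -3 + (2*w**2 + w)/5 = -3 + (w + 2*w**2)/5 = -3 + (w/5 + 2*w**2/5) = -3 + w/5 + 2*w**2/5)
N = -5 (N = -1 - 1*4 = -1 - 4 = -5)
V(p) = -5 - p
V(4)*S((-1 + X(-5))*(-2 + 6)) = (-5 - 1*4)*((-1 + (-3 + (1/5)*(-5) + (2/5)*(-5)**2))*(-2 + 6)) = (-5 - 4)*((-1 + (-3 - 1 + (2/5)*25))*4) = -9*(-1 + (-3 - 1 + 10))*4 = -9*(-1 + 6)*4 = -45*4 = -9*20 = -180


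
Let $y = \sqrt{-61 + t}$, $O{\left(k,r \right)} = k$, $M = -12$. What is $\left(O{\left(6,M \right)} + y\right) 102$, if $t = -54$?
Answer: $612 + 102 i \sqrt{115} \approx 612.0 + 1093.8 i$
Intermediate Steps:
$y = i \sqrt{115}$ ($y = \sqrt{-61 - 54} = \sqrt{-115} = i \sqrt{115} \approx 10.724 i$)
$\left(O{\left(6,M \right)} + y\right) 102 = \left(6 + i \sqrt{115}\right) 102 = 612 + 102 i \sqrt{115}$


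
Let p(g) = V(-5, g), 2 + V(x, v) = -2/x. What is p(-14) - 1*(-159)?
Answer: 787/5 ≈ 157.40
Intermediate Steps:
V(x, v) = -2 - 2/x
p(g) = -8/5 (p(g) = -2 - 2/(-5) = -2 - 2*(-⅕) = -2 + ⅖ = -8/5)
p(-14) - 1*(-159) = -8/5 - 1*(-159) = -8/5 + 159 = 787/5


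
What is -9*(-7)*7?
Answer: 441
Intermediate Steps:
-9*(-7)*7 = 63*7 = 441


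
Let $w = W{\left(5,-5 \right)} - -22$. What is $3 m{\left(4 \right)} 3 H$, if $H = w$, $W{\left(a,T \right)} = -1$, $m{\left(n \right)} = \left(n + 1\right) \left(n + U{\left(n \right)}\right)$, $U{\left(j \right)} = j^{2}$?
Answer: $18900$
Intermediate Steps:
$m{\left(n \right)} = \left(1 + n\right) \left(n + n^{2}\right)$ ($m{\left(n \right)} = \left(n + 1\right) \left(n + n^{2}\right) = \left(1 + n\right) \left(n + n^{2}\right)$)
$w = 21$ ($w = -1 - -22 = -1 + 22 = 21$)
$H = 21$
$3 m{\left(4 \right)} 3 H = 3 \cdot 4 \left(1 + 4^{2} + 2 \cdot 4\right) 3 \cdot 21 = 3 \cdot 4 \left(1 + 16 + 8\right) 3 \cdot 21 = 3 \cdot 4 \cdot 25 \cdot 3 \cdot 21 = 3 \cdot 100 \cdot 3 \cdot 21 = 300 \cdot 3 \cdot 21 = 900 \cdot 21 = 18900$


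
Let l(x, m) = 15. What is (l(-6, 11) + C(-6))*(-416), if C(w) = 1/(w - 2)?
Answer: -6188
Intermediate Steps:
C(w) = 1/(-2 + w)
(l(-6, 11) + C(-6))*(-416) = (15 + 1/(-2 - 6))*(-416) = (15 + 1/(-8))*(-416) = (15 - ⅛)*(-416) = (119/8)*(-416) = -6188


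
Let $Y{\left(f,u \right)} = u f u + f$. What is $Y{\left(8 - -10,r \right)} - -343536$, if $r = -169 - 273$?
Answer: $3860106$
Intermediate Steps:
$r = -442$ ($r = -169 - 273 = -442$)
$Y{\left(f,u \right)} = f + f u^{2}$ ($Y{\left(f,u \right)} = f u u + f = f u^{2} + f = f + f u^{2}$)
$Y{\left(8 - -10,r \right)} - -343536 = \left(8 - -10\right) \left(1 + \left(-442\right)^{2}\right) - -343536 = \left(8 + 10\right) \left(1 + 195364\right) + 343536 = 18 \cdot 195365 + 343536 = 3516570 + 343536 = 3860106$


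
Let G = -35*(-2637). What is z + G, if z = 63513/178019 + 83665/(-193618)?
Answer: 3181192181973289/34467682742 ≈ 92295.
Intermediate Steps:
z = -2596699601/34467682742 (z = 63513*(1/178019) + 83665*(-1/193618) = 63513/178019 - 83665/193618 = -2596699601/34467682742 ≈ -0.075337)
G = 92295
z + G = -2596699601/34467682742 + 92295 = 3181192181973289/34467682742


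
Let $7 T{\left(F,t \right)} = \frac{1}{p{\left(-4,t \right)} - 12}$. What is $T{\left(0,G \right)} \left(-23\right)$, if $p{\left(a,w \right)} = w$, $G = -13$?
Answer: $\frac{23}{175} \approx 0.13143$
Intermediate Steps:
$T{\left(F,t \right)} = \frac{1}{7 \left(-12 + t\right)}$ ($T{\left(F,t \right)} = \frac{1}{7 \left(t - 12\right)} = \frac{1}{7 \left(-12 + t\right)}$)
$T{\left(0,G \right)} \left(-23\right) = \frac{1}{7 \left(-12 - 13\right)} \left(-23\right) = \frac{1}{7 \left(-25\right)} \left(-23\right) = \frac{1}{7} \left(- \frac{1}{25}\right) \left(-23\right) = \left(- \frac{1}{175}\right) \left(-23\right) = \frac{23}{175}$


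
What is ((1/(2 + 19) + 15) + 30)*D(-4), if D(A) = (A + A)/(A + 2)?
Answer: 3784/21 ≈ 180.19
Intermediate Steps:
D(A) = 2*A/(2 + A) (D(A) = (2*A)/(2 + A) = 2*A/(2 + A))
((1/(2 + 19) + 15) + 30)*D(-4) = ((1/(2 + 19) + 15) + 30)*(2*(-4)/(2 - 4)) = ((1/21 + 15) + 30)*(2*(-4)/(-2)) = ((1/21 + 15) + 30)*(2*(-4)*(-½)) = (316/21 + 30)*4 = (946/21)*4 = 3784/21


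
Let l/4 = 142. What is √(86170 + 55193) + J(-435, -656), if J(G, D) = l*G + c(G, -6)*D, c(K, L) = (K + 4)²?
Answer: -122106296 + 3*√15707 ≈ -1.2211e+8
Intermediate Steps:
c(K, L) = (4 + K)²
l = 568 (l = 4*142 = 568)
J(G, D) = 568*G + D*(4 + G)² (J(G, D) = 568*G + (4 + G)²*D = 568*G + D*(4 + G)²)
√(86170 + 55193) + J(-435, -656) = √(86170 + 55193) + (568*(-435) - 656*(4 - 435)²) = √141363 + (-247080 - 656*(-431)²) = 3*√15707 + (-247080 - 656*185761) = 3*√15707 + (-247080 - 121859216) = 3*√15707 - 122106296 = -122106296 + 3*√15707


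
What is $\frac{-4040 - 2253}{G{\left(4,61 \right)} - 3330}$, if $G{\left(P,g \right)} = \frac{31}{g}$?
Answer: $\frac{383873}{203099} \approx 1.8901$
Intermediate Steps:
$\frac{-4040 - 2253}{G{\left(4,61 \right)} - 3330} = \frac{-4040 - 2253}{\frac{31}{61} - 3330} = - \frac{6293}{31 \cdot \frac{1}{61} - 3330} = - \frac{6293}{\frac{31}{61} - 3330} = - \frac{6293}{- \frac{203099}{61}} = \left(-6293\right) \left(- \frac{61}{203099}\right) = \frac{383873}{203099}$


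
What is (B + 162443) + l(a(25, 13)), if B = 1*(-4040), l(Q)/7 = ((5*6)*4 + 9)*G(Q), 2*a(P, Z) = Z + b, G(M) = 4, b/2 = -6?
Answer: 162015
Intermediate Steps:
b = -12 (b = 2*(-6) = -12)
a(P, Z) = -6 + Z/2 (a(P, Z) = (Z - 12)/2 = (-12 + Z)/2 = -6 + Z/2)
l(Q) = 3612 (l(Q) = 7*(((5*6)*4 + 9)*4) = 7*((30*4 + 9)*4) = 7*((120 + 9)*4) = 7*(129*4) = 7*516 = 3612)
B = -4040
(B + 162443) + l(a(25, 13)) = (-4040 + 162443) + 3612 = 158403 + 3612 = 162015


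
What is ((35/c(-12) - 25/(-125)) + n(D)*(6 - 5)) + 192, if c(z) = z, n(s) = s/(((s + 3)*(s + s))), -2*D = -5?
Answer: 124987/660 ≈ 189.37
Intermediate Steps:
D = 5/2 (D = -½*(-5) = 5/2 ≈ 2.5000)
n(s) = 1/(2*(3 + s)) (n(s) = s/(((3 + s)*(2*s))) = s/((2*s*(3 + s))) = s*(1/(2*s*(3 + s))) = 1/(2*(3 + s)))
((35/c(-12) - 25/(-125)) + n(D)*(6 - 5)) + 192 = ((35/(-12) - 25/(-125)) + (1/(2*(3 + 5/2)))*(6 - 5)) + 192 = ((35*(-1/12) - 25*(-1/125)) + (1/(2*(11/2)))*1) + 192 = ((-35/12 + ⅕) + ((½)*(2/11))*1) + 192 = (-163/60 + (1/11)*1) + 192 = (-163/60 + 1/11) + 192 = -1733/660 + 192 = 124987/660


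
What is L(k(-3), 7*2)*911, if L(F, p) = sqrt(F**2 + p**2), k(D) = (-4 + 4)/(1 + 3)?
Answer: 12754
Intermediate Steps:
k(D) = 0 (k(D) = 0/4 = 0*(1/4) = 0)
L(k(-3), 7*2)*911 = sqrt(0**2 + (7*2)**2)*911 = sqrt(0 + 14**2)*911 = sqrt(0 + 196)*911 = sqrt(196)*911 = 14*911 = 12754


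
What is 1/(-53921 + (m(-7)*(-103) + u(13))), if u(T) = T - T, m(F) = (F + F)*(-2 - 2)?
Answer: -1/59689 ≈ -1.6754e-5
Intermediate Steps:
m(F) = -8*F (m(F) = (2*F)*(-4) = -8*F)
u(T) = 0
1/(-53921 + (m(-7)*(-103) + u(13))) = 1/(-53921 + (-8*(-7)*(-103) + 0)) = 1/(-53921 + (56*(-103) + 0)) = 1/(-53921 + (-5768 + 0)) = 1/(-53921 - 5768) = 1/(-59689) = -1/59689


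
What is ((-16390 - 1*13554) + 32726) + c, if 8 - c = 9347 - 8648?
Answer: 2091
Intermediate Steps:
c = -691 (c = 8 - (9347 - 8648) = 8 - 1*699 = 8 - 699 = -691)
((-16390 - 1*13554) + 32726) + c = ((-16390 - 1*13554) + 32726) - 691 = ((-16390 - 13554) + 32726) - 691 = (-29944 + 32726) - 691 = 2782 - 691 = 2091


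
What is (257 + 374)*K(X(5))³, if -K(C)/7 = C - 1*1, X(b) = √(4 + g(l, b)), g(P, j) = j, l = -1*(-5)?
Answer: -1731464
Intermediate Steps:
l = 5
X(b) = √(4 + b)
K(C) = 7 - 7*C (K(C) = -7*(C - 1*1) = -7*(C - 1) = -7*(-1 + C) = 7 - 7*C)
(257 + 374)*K(X(5))³ = (257 + 374)*(7 - 7*√(4 + 5))³ = 631*(7 - 7*√9)³ = 631*(7 - 7*3)³ = 631*(7 - 21)³ = 631*(-14)³ = 631*(-2744) = -1731464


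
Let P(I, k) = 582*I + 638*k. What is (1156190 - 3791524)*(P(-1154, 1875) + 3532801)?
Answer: -10692664784282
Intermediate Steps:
(1156190 - 3791524)*(P(-1154, 1875) + 3532801) = (1156190 - 3791524)*((582*(-1154) + 638*1875) + 3532801) = -2635334*((-671628 + 1196250) + 3532801) = -2635334*(524622 + 3532801) = -2635334*4057423 = -10692664784282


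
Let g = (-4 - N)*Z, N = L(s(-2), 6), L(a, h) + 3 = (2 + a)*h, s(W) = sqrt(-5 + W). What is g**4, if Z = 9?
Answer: -1072480743 - 169903656*I*sqrt(7) ≈ -1.0725e+9 - 4.4952e+8*I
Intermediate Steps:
L(a, h) = -3 + h*(2 + a) (L(a, h) = -3 + (2 + a)*h = -3 + h*(2 + a))
N = 9 + 6*I*sqrt(7) (N = -3 + 2*6 + sqrt(-5 - 2)*6 = -3 + 12 + sqrt(-7)*6 = -3 + 12 + (I*sqrt(7))*6 = -3 + 12 + 6*I*sqrt(7) = 9 + 6*I*sqrt(7) ≈ 9.0 + 15.875*I)
g = -117 - 54*I*sqrt(7) (g = (-4 - (9 + 6*I*sqrt(7)))*9 = (-4 + (-9 - 6*I*sqrt(7)))*9 = (-13 - 6*I*sqrt(7))*9 = -117 - 54*I*sqrt(7) ≈ -117.0 - 142.87*I)
g**4 = (-117 - 54*I*sqrt(7))**4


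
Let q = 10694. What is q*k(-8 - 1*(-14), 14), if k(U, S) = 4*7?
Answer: 299432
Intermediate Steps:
k(U, S) = 28
q*k(-8 - 1*(-14), 14) = 10694*28 = 299432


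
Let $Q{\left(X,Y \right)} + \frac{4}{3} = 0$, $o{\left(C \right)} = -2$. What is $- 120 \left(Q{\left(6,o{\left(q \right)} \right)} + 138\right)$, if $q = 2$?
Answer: $-16400$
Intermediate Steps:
$Q{\left(X,Y \right)} = - \frac{4}{3}$ ($Q{\left(X,Y \right)} = - \frac{4}{3} + 0 = - \frac{4}{3}$)
$- 120 \left(Q{\left(6,o{\left(q \right)} \right)} + 138\right) = - 120 \left(- \frac{4}{3} + 138\right) = \left(-120\right) \frac{410}{3} = -16400$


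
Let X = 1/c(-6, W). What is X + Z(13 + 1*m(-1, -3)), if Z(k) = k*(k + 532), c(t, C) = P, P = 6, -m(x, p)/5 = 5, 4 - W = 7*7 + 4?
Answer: -37439/6 ≈ -6239.8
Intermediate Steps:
W = -49 (W = 4 - (7*7 + 4) = 4 - (49 + 4) = 4 - 1*53 = 4 - 53 = -49)
m(x, p) = -25 (m(x, p) = -5*5 = -25)
c(t, C) = 6
Z(k) = k*(532 + k)
X = ⅙ (X = 1/6 = ⅙ ≈ 0.16667)
X + Z(13 + 1*m(-1, -3)) = ⅙ + (13 + 1*(-25))*(532 + (13 + 1*(-25))) = ⅙ + (13 - 25)*(532 + (13 - 25)) = ⅙ - 12*(532 - 12) = ⅙ - 12*520 = ⅙ - 6240 = -37439/6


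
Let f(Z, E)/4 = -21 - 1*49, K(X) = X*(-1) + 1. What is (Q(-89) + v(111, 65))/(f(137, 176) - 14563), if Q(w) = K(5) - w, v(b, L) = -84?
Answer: -1/14843 ≈ -6.7372e-5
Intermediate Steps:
K(X) = 1 - X (K(X) = -X + 1 = 1 - X)
Q(w) = -4 - w (Q(w) = (1 - 1*5) - w = (1 - 5) - w = -4 - w)
f(Z, E) = -280 (f(Z, E) = 4*(-21 - 1*49) = 4*(-21 - 49) = 4*(-70) = -280)
(Q(-89) + v(111, 65))/(f(137, 176) - 14563) = ((-4 - 1*(-89)) - 84)/(-280 - 14563) = ((-4 + 89) - 84)/(-14843) = (85 - 84)*(-1/14843) = 1*(-1/14843) = -1/14843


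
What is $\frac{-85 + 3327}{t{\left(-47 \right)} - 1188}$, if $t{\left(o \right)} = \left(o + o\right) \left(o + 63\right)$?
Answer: $- \frac{1621}{1346} \approx -1.2043$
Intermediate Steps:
$t{\left(o \right)} = 2 o \left(63 + o\right)$
$\frac{-85 + 3327}{t{\left(-47 \right)} - 1188} = \frac{-85 + 3327}{2 \left(-47\right) \left(63 - 47\right) - 1188} = \frac{3242}{2 \left(-47\right) 16 - 1188} = \frac{3242}{-1504 - 1188} = \frac{3242}{-2692} = 3242 \left(- \frac{1}{2692}\right) = - \frac{1621}{1346}$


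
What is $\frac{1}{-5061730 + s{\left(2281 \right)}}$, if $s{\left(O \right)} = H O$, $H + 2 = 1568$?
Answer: $- \frac{1}{1489684} \approx -6.7128 \cdot 10^{-7}$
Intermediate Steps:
$H = 1566$ ($H = -2 + 1568 = 1566$)
$s{\left(O \right)} = 1566 O$
$\frac{1}{-5061730 + s{\left(2281 \right)}} = \frac{1}{-5061730 + 1566 \cdot 2281} = \frac{1}{-5061730 + 3572046} = \frac{1}{-1489684} = - \frac{1}{1489684}$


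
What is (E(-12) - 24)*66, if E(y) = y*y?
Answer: 7920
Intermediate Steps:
E(y) = y²
(E(-12) - 24)*66 = ((-12)² - 24)*66 = (144 - 24)*66 = 120*66 = 7920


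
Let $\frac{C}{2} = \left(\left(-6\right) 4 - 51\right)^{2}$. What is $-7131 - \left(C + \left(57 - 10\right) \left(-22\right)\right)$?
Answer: $-17347$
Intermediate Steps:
$C = 11250$ ($C = 2 \left(\left(-6\right) 4 - 51\right)^{2} = 2 \left(-24 - 51\right)^{2} = 2 \left(-75\right)^{2} = 2 \cdot 5625 = 11250$)
$-7131 - \left(C + \left(57 - 10\right) \left(-22\right)\right) = -7131 - \left(11250 + \left(57 - 10\right) \left(-22\right)\right) = -7131 - \left(11250 + 47 \left(-22\right)\right) = -7131 - \left(11250 - 1034\right) = -7131 - 10216 = -17347$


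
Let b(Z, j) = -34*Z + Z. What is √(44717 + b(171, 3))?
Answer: √39074 ≈ 197.67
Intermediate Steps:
b(Z, j) = -33*Z
√(44717 + b(171, 3)) = √(44717 - 33*171) = √(44717 - 5643) = √39074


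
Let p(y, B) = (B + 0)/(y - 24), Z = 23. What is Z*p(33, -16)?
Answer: -368/9 ≈ -40.889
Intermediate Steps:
p(y, B) = B/(-24 + y)
Z*p(33, -16) = 23*(-16/(-24 + 33)) = 23*(-16/9) = -368/9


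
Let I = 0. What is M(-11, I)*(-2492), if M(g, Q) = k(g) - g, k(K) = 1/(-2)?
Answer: -26166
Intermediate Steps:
k(K) = -½
M(g, Q) = -½ - g
M(-11, I)*(-2492) = (-½ - 1*(-11))*(-2492) = (-½ + 11)*(-2492) = (21/2)*(-2492) = -26166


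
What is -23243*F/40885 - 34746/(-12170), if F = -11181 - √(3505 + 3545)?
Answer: 316415998332/49757045 + 23243*√282/8177 ≈ 6407.0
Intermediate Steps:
F = -11181 - 5*√282 (F = -11181 - √7050 = -11181 - 5*√282 ≈ -11265.)
-23243*F/40885 - 34746/(-12170) = -(-259879983/40885 - 23243*√282/8177) - 34746/(-12170) = -23243*(-11181/40885 - √282/8177) - 34746*(-1/12170) = (259879983/40885 + 23243*√282/8177) + 17373/6085 = 316415998332/49757045 + 23243*√282/8177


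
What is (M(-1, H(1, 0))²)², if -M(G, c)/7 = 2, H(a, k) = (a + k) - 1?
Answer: 38416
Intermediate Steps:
H(a, k) = -1 + a + k
M(G, c) = -14 (M(G, c) = -7*2 = -14)
(M(-1, H(1, 0))²)² = ((-14)²)² = 196² = 38416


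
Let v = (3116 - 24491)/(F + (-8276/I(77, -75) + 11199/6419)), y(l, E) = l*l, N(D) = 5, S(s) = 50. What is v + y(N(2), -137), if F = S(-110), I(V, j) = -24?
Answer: -88278325/3054761 ≈ -28.899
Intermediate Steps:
F = 50
y(l, E) = l²
v = -164647350/3054761 (v = (3116 - 24491)/(50 + (-8276/(-24) + 11199/6419)) = -21375/(50 + (-8276*(-1/24) + 11199*(1/6419))) = -21375/(50 + (2069/6 + 11199/6419)) = -21375/(50 + 13348105/38514) = -21375/15273805/38514 = -21375*38514/15273805 = -164647350/3054761 ≈ -53.899)
v + y(N(2), -137) = -164647350/3054761 + 5² = -164647350/3054761 + 25 = -88278325/3054761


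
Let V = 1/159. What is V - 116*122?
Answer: -2250167/159 ≈ -14152.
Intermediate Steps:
V = 1/159 ≈ 0.0062893
V - 116*122 = 1/159 - 116*122 = 1/159 - 14152 = -2250167/159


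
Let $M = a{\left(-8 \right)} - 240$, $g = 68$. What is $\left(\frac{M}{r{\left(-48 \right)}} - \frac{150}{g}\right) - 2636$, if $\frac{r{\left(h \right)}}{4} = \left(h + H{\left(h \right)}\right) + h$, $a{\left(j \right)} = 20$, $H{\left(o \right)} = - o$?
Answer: $- \frac{2151841}{816} \approx -2637.1$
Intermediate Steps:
$r{\left(h \right)} = 4 h$ ($r{\left(h \right)} = 4 \left(\left(h - h\right) + h\right) = 4 \left(0 + h\right) = 4 h$)
$M = -220$ ($M = 20 - 240 = -220$)
$\left(\frac{M}{r{\left(-48 \right)}} - \frac{150}{g}\right) - 2636 = \left(- \frac{220}{4 \left(-48\right)} - \frac{150}{68}\right) - 2636 = \left(- \frac{220}{-192} - \frac{75}{34}\right) - 2636 = \left(\left(-220\right) \left(- \frac{1}{192}\right) - \frac{75}{34}\right) - 2636 = \left(\frac{55}{48} - \frac{75}{34}\right) - 2636 = - \frac{865}{816} - 2636 = - \frac{2151841}{816}$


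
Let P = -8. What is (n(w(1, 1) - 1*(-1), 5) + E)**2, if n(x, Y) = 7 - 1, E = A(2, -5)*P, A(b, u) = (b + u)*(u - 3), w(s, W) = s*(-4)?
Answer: 34596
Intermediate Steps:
w(s, W) = -4*s
A(b, u) = (-3 + u)*(b + u) (A(b, u) = (b + u)*(-3 + u) = (-3 + u)*(b + u))
E = -192 (E = ((-5)**2 - 3*2 - 3*(-5) + 2*(-5))*(-8) = (25 - 6 + 15 - 10)*(-8) = 24*(-8) = -192)
n(x, Y) = 6
(n(w(1, 1) - 1*(-1), 5) + E)**2 = (6 - 192)**2 = (-186)**2 = 34596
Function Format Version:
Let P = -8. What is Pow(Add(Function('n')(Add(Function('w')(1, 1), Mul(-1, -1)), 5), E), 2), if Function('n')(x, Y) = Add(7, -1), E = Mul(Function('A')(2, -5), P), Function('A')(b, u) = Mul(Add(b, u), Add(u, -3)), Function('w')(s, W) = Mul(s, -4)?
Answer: 34596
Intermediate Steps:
Function('w')(s, W) = Mul(-4, s)
Function('A')(b, u) = Mul(Add(-3, u), Add(b, u)) (Function('A')(b, u) = Mul(Add(b, u), Add(-3, u)) = Mul(Add(-3, u), Add(b, u)))
E = -192 (E = Mul(Add(Pow(-5, 2), Mul(-3, 2), Mul(-3, -5), Mul(2, -5)), -8) = Mul(Add(25, -6, 15, -10), -8) = Mul(24, -8) = -192)
Function('n')(x, Y) = 6
Pow(Add(Function('n')(Add(Function('w')(1, 1), Mul(-1, -1)), 5), E), 2) = Pow(Add(6, -192), 2) = Pow(-186, 2) = 34596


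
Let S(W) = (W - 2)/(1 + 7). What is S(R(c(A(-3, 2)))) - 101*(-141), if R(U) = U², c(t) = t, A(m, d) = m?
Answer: 113935/8 ≈ 14242.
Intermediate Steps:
S(W) = -¼ + W/8 (S(W) = (-2 + W)/8 = (-2 + W)*(⅛) = -¼ + W/8)
S(R(c(A(-3, 2)))) - 101*(-141) = (-¼ + (⅛)*(-3)²) - 101*(-141) = (-¼ + (⅛)*9) + 14241 = (-¼ + 9/8) + 14241 = 7/8 + 14241 = 113935/8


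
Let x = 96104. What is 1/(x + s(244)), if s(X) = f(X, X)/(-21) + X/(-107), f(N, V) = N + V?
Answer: 2247/215888348 ≈ 1.0408e-5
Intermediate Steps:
s(X) = -235*X/2247 (s(X) = (X + X)/(-21) + X/(-107) = (2*X)*(-1/21) + X*(-1/107) = -2*X/21 - X/107 = -235*X/2247)
1/(x + s(244)) = 1/(96104 - 235/2247*244) = 1/(96104 - 57340/2247) = 1/(215888348/2247) = 2247/215888348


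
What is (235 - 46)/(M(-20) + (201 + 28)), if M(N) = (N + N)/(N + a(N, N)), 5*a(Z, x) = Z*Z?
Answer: 567/685 ≈ 0.82774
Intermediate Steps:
a(Z, x) = Z²/5 (a(Z, x) = (Z*Z)/5 = Z²/5)
M(N) = 2*N/(N + N²/5) (M(N) = (N + N)/(N + N²/5) = (2*N)/(N + N²/5) = 2*N/(N + N²/5))
(235 - 46)/(M(-20) + (201 + 28)) = (235 - 46)/(10/(5 - 20) + (201 + 28)) = 189/(10/(-15) + 229) = 189/(10*(-1/15) + 229) = 189/(-⅔ + 229) = 189/(685/3) = 189*(3/685) = 567/685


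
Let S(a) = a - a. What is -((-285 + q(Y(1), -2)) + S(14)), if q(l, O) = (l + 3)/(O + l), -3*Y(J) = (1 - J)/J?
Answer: 573/2 ≈ 286.50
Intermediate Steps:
S(a) = 0
Y(J) = -(1 - J)/(3*J)
q(l, O) = (3 + l)/(O + l)
-((-285 + q(Y(1), -2)) + S(14)) = -((-285 + (3 + (⅓)*(-1 + 1)/1)/(-2 + (⅓)*(-1 + 1)/1)) + 0) = -((-285 + (3 + (⅓)*1*0)/(-2 + (⅓)*1*0)) + 0) = -((-285 + (3 + 0)/(-2 + 0)) + 0) = -((-285 + 3/(-2)) + 0) = -((-285 - ½*3) + 0) = -((-285 - 3/2) + 0) = -(-573/2 + 0) = -1*(-573/2) = 573/2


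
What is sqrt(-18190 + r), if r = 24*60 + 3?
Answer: I*sqrt(16747) ≈ 129.41*I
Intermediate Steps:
r = 1443 (r = 1440 + 3 = 1443)
sqrt(-18190 + r) = sqrt(-18190 + 1443) = sqrt(-16747) = I*sqrt(16747)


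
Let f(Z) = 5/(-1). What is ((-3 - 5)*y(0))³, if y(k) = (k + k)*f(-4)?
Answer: 0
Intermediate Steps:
f(Z) = -5 (f(Z) = 5*(-1) = -5)
y(k) = -10*k (y(k) = (k + k)*(-5) = (2*k)*(-5) = -10*k)
((-3 - 5)*y(0))³ = ((-3 - 5)*(-10*0))³ = (-8*0)³ = 0³ = 0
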